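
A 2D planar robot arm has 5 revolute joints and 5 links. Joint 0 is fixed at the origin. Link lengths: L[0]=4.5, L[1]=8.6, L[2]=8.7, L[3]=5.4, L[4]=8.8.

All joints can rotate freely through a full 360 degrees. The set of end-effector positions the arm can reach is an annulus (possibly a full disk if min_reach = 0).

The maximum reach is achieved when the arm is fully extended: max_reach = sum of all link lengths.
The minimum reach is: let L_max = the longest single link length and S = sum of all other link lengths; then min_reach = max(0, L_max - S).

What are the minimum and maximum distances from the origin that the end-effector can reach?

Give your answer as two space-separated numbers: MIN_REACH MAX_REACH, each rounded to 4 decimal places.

Link lengths: [4.5, 8.6, 8.7, 5.4, 8.8]
max_reach = 4.5 + 8.6 + 8.7 + 5.4 + 8.8 = 36
L_max = max([4.5, 8.6, 8.7, 5.4, 8.8]) = 8.8
S (sum of others) = 36 - 8.8 = 27.2
min_reach = max(0, 8.8 - 27.2) = max(0, -18.4) = 0

Answer: 0.0000 36.0000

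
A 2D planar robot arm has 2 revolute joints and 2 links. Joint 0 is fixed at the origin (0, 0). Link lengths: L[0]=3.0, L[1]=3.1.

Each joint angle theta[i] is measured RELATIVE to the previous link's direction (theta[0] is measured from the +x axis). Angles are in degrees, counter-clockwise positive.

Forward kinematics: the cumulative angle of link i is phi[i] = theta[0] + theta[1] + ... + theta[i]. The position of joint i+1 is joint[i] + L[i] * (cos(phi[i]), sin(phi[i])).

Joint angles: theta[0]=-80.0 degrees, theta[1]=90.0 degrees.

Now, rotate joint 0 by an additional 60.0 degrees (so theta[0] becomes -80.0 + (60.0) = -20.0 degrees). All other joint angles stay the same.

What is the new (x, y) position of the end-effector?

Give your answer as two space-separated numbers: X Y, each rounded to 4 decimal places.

joint[0] = (0.0000, 0.0000)  (base)
link 0: phi[0] = -20 = -20 deg
  cos(-20 deg) = 0.9397, sin(-20 deg) = -0.3420
  joint[1] = (0.0000, 0.0000) + 3 * (0.9397, -0.3420) = (0.0000 + 2.8191, 0.0000 + -1.0261) = (2.8191, -1.0261)
link 1: phi[1] = -20 + 90 = 70 deg
  cos(70 deg) = 0.3420, sin(70 deg) = 0.9397
  joint[2] = (2.8191, -1.0261) + 3.1 * (0.3420, 0.9397) = (2.8191 + 1.0603, -1.0261 + 2.9130) = (3.8793, 1.8870)
End effector: (3.8793, 1.8870)

Answer: 3.8793 1.8870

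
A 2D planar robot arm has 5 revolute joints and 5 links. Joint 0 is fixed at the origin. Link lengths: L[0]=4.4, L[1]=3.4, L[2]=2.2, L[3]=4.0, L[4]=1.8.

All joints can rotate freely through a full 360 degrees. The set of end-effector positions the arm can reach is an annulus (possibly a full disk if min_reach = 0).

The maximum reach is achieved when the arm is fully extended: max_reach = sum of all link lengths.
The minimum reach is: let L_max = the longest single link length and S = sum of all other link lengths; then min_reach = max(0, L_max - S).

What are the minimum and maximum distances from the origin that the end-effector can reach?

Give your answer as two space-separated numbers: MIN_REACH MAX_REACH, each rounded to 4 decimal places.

Link lengths: [4.4, 3.4, 2.2, 4.0, 1.8]
max_reach = 4.4 + 3.4 + 2.2 + 4 + 1.8 = 15.8
L_max = max([4.4, 3.4, 2.2, 4.0, 1.8]) = 4.4
S (sum of others) = 15.8 - 4.4 = 11.4
min_reach = max(0, 4.4 - 11.4) = max(0, -7) = 0

Answer: 0.0000 15.8000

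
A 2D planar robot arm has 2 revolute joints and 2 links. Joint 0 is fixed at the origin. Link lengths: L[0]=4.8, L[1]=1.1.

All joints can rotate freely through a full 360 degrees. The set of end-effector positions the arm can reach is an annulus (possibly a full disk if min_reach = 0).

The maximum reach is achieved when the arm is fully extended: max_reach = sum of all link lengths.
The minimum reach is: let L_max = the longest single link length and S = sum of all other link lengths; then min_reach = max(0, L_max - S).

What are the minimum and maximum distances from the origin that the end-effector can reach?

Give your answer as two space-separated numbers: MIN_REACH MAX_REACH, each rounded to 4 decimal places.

Link lengths: [4.8, 1.1]
max_reach = 4.8 + 1.1 = 5.9
L_max = max([4.8, 1.1]) = 4.8
S (sum of others) = 5.9 - 4.8 = 1.1
min_reach = max(0, 4.8 - 1.1) = max(0, 3.7) = 3.7

Answer: 3.7000 5.9000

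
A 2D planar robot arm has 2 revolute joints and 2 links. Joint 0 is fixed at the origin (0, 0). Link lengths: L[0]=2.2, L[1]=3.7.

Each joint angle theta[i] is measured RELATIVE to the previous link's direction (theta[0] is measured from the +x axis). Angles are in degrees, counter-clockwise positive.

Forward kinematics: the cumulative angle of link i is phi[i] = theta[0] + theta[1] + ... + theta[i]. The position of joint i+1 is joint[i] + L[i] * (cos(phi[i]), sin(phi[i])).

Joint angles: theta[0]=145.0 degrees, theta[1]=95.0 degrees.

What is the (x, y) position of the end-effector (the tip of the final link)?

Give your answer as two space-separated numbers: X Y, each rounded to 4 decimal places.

Answer: -3.6521 -1.9424

Derivation:
joint[0] = (0.0000, 0.0000)  (base)
link 0: phi[0] = 145 = 145 deg
  cos(145 deg) = -0.8192, sin(145 deg) = 0.5736
  joint[1] = (0.0000, 0.0000) + 2.2 * (-0.8192, 0.5736) = (0.0000 + -1.8021, 0.0000 + 1.2619) = (-1.8021, 1.2619)
link 1: phi[1] = 145 + 95 = 240 deg
  cos(240 deg) = -0.5000, sin(240 deg) = -0.8660
  joint[2] = (-1.8021, 1.2619) + 3.7 * (-0.5000, -0.8660) = (-1.8021 + -1.8500, 1.2619 + -3.2043) = (-3.6521, -1.9424)
End effector: (-3.6521, -1.9424)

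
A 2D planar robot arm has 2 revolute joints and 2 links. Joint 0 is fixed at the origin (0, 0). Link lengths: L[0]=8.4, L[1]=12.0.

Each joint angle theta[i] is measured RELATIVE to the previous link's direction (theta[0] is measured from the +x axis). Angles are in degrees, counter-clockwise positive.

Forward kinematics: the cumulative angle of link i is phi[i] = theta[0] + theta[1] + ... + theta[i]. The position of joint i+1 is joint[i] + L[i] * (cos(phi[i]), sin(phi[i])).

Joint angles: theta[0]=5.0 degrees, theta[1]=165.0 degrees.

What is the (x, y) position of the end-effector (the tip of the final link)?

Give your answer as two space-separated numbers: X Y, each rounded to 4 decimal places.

joint[0] = (0.0000, 0.0000)  (base)
link 0: phi[0] = 5 = 5 deg
  cos(5 deg) = 0.9962, sin(5 deg) = 0.0872
  joint[1] = (0.0000, 0.0000) + 8.4 * (0.9962, 0.0872) = (0.0000 + 8.3680, 0.0000 + 0.7321) = (8.3680, 0.7321)
link 1: phi[1] = 5 + 165 = 170 deg
  cos(170 deg) = -0.9848, sin(170 deg) = 0.1736
  joint[2] = (8.3680, 0.7321) + 12 * (-0.9848, 0.1736) = (8.3680 + -11.8177, 0.7321 + 2.0838) = (-3.4497, 2.8159)
End effector: (-3.4497, 2.8159)

Answer: -3.4497 2.8159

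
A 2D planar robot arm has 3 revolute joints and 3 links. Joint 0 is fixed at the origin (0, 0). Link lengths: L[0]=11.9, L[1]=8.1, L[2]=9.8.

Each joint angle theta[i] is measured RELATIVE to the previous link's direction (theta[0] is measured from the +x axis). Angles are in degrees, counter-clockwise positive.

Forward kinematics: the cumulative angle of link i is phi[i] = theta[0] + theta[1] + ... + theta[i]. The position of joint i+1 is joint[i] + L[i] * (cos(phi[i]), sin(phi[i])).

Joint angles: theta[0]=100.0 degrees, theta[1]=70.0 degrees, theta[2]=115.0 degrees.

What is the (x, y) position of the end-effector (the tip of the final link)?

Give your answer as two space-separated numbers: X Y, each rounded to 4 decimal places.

joint[0] = (0.0000, 0.0000)  (base)
link 0: phi[0] = 100 = 100 deg
  cos(100 deg) = -0.1736, sin(100 deg) = 0.9848
  joint[1] = (0.0000, 0.0000) + 11.9 * (-0.1736, 0.9848) = (0.0000 + -2.0664, 0.0000 + 11.7192) = (-2.0664, 11.7192)
link 1: phi[1] = 100 + 70 = 170 deg
  cos(170 deg) = -0.9848, sin(170 deg) = 0.1736
  joint[2] = (-2.0664, 11.7192) + 8.1 * (-0.9848, 0.1736) = (-2.0664 + -7.9769, 11.7192 + 1.4066) = (-10.0434, 13.1258)
link 2: phi[2] = 100 + 70 + 115 = 285 deg
  cos(285 deg) = 0.2588, sin(285 deg) = -0.9659
  joint[3] = (-10.0434, 13.1258) + 9.8 * (0.2588, -0.9659) = (-10.0434 + 2.5364, 13.1258 + -9.4661) = (-7.5069, 3.6597)
End effector: (-7.5069, 3.6597)

Answer: -7.5069 3.6597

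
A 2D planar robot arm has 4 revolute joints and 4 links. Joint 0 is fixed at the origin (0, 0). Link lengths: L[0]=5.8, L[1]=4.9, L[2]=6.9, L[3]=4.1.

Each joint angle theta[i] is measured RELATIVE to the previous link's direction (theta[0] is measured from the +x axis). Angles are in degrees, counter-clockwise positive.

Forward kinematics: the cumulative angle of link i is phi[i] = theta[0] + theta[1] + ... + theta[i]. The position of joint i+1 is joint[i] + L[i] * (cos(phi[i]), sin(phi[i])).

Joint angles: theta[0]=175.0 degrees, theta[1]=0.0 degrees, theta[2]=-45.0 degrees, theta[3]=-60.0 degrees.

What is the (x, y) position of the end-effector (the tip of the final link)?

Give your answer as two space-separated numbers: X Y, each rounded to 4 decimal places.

Answer: -13.6922 10.0710

Derivation:
joint[0] = (0.0000, 0.0000)  (base)
link 0: phi[0] = 175 = 175 deg
  cos(175 deg) = -0.9962, sin(175 deg) = 0.0872
  joint[1] = (0.0000, 0.0000) + 5.8 * (-0.9962, 0.0872) = (0.0000 + -5.7779, 0.0000 + 0.5055) = (-5.7779, 0.5055)
link 1: phi[1] = 175 + 0 = 175 deg
  cos(175 deg) = -0.9962, sin(175 deg) = 0.0872
  joint[2] = (-5.7779, 0.5055) + 4.9 * (-0.9962, 0.0872) = (-5.7779 + -4.8814, 0.5055 + 0.4271) = (-10.6593, 0.9326)
link 2: phi[2] = 175 + 0 + -45 = 130 deg
  cos(130 deg) = -0.6428, sin(130 deg) = 0.7660
  joint[3] = (-10.6593, 0.9326) + 6.9 * (-0.6428, 0.7660) = (-10.6593 + -4.4352, 0.9326 + 5.2857) = (-15.0945, 6.2183)
link 3: phi[3] = 175 + 0 + -45 + -60 = 70 deg
  cos(70 deg) = 0.3420, sin(70 deg) = 0.9397
  joint[4] = (-15.0945, 6.2183) + 4.1 * (0.3420, 0.9397) = (-15.0945 + 1.4023, 6.2183 + 3.8527) = (-13.6922, 10.0710)
End effector: (-13.6922, 10.0710)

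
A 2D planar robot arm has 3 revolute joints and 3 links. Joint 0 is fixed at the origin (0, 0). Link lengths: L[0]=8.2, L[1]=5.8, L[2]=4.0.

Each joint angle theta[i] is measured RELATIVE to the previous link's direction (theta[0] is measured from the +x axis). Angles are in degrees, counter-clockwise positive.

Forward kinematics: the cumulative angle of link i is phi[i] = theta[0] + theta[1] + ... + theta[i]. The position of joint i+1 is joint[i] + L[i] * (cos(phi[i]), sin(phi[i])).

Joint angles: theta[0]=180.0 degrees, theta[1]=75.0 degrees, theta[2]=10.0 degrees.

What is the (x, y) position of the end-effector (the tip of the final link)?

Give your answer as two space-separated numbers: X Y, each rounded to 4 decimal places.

joint[0] = (0.0000, 0.0000)  (base)
link 0: phi[0] = 180 = 180 deg
  cos(180 deg) = -1.0000, sin(180 deg) = 0.0000
  joint[1] = (0.0000, 0.0000) + 8.2 * (-1.0000, 0.0000) = (0.0000 + -8.2000, 0.0000 + 0.0000) = (-8.2000, 0.0000)
link 1: phi[1] = 180 + 75 = 255 deg
  cos(255 deg) = -0.2588, sin(255 deg) = -0.9659
  joint[2] = (-8.2000, 0.0000) + 5.8 * (-0.2588, -0.9659) = (-8.2000 + -1.5012, 0.0000 + -5.6024) = (-9.7012, -5.6024)
link 2: phi[2] = 180 + 75 + 10 = 265 deg
  cos(265 deg) = -0.0872, sin(265 deg) = -0.9962
  joint[3] = (-9.7012, -5.6024) + 4 * (-0.0872, -0.9962) = (-9.7012 + -0.3486, -5.6024 + -3.9848) = (-10.0498, -9.5871)
End effector: (-10.0498, -9.5871)

Answer: -10.0498 -9.5871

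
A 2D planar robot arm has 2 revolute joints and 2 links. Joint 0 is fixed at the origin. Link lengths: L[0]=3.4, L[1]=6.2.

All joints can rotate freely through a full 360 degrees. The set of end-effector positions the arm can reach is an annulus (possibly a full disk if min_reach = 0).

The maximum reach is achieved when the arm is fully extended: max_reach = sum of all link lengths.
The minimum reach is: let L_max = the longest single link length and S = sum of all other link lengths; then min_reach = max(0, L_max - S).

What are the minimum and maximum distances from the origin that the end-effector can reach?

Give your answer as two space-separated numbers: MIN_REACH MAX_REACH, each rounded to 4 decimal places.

Link lengths: [3.4, 6.2]
max_reach = 3.4 + 6.2 = 9.6
L_max = max([3.4, 6.2]) = 6.2
S (sum of others) = 9.6 - 6.2 = 3.4
min_reach = max(0, 6.2 - 3.4) = max(0, 2.8) = 2.8

Answer: 2.8000 9.6000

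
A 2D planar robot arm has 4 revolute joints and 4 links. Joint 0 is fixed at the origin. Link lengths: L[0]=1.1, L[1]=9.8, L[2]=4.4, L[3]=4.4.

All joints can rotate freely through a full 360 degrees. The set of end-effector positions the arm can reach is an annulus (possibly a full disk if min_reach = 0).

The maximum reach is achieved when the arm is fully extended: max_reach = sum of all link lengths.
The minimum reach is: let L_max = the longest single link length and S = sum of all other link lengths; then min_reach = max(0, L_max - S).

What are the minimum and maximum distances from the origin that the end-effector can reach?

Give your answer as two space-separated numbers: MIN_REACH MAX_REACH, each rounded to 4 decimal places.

Link lengths: [1.1, 9.8, 4.4, 4.4]
max_reach = 1.1 + 9.8 + 4.4 + 4.4 = 19.7
L_max = max([1.1, 9.8, 4.4, 4.4]) = 9.8
S (sum of others) = 19.7 - 9.8 = 9.9
min_reach = max(0, 9.8 - 9.9) = max(0, -0.1) = 0

Answer: 0.0000 19.7000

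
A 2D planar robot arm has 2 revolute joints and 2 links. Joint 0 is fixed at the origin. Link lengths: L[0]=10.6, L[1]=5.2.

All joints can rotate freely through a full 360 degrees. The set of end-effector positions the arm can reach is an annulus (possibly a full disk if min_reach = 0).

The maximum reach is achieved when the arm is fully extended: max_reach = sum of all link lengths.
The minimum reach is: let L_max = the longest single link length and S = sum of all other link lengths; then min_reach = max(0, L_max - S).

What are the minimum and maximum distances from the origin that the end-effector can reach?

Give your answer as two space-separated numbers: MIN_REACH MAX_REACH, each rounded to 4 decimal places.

Answer: 5.4000 15.8000

Derivation:
Link lengths: [10.6, 5.2]
max_reach = 10.6 + 5.2 = 15.8
L_max = max([10.6, 5.2]) = 10.6
S (sum of others) = 15.8 - 10.6 = 5.2
min_reach = max(0, 10.6 - 5.2) = max(0, 5.4) = 5.4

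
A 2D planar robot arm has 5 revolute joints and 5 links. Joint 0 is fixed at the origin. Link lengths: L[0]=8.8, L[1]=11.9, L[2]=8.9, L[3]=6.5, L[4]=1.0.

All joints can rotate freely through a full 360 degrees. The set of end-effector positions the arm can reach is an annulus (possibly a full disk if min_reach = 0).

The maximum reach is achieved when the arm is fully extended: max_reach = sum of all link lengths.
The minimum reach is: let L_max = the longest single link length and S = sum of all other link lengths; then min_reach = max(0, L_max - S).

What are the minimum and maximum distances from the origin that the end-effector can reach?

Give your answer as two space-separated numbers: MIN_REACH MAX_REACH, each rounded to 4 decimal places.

Answer: 0.0000 37.1000

Derivation:
Link lengths: [8.8, 11.9, 8.9, 6.5, 1.0]
max_reach = 8.8 + 11.9 + 8.9 + 6.5 + 1 = 37.1
L_max = max([8.8, 11.9, 8.9, 6.5, 1.0]) = 11.9
S (sum of others) = 37.1 - 11.9 = 25.2
min_reach = max(0, 11.9 - 25.2) = max(0, -13.3) = 0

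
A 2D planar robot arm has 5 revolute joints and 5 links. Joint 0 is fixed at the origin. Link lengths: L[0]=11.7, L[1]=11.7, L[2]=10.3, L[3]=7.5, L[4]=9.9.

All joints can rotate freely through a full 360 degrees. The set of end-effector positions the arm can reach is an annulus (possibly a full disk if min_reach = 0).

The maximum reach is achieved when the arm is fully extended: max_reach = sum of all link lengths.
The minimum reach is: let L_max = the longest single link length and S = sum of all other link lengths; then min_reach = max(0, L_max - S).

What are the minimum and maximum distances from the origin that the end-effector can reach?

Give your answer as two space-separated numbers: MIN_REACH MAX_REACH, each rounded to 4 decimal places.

Answer: 0.0000 51.1000

Derivation:
Link lengths: [11.7, 11.7, 10.3, 7.5, 9.9]
max_reach = 11.7 + 11.7 + 10.3 + 7.5 + 9.9 = 51.1
L_max = max([11.7, 11.7, 10.3, 7.5, 9.9]) = 11.7
S (sum of others) = 51.1 - 11.7 = 39.4
min_reach = max(0, 11.7 - 39.4) = max(0, -27.7) = 0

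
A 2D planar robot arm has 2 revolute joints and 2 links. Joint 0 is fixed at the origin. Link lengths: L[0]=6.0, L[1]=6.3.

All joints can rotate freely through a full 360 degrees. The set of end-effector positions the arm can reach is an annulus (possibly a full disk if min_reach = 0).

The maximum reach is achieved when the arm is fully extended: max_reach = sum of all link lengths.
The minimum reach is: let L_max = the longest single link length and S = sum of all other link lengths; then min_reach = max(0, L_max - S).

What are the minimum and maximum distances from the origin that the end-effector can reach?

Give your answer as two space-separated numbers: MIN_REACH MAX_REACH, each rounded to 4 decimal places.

Link lengths: [6.0, 6.3]
max_reach = 6 + 6.3 = 12.3
L_max = max([6.0, 6.3]) = 6.3
S (sum of others) = 12.3 - 6.3 = 6
min_reach = max(0, 6.3 - 6) = max(0, 0.3) = 0.3

Answer: 0.3000 12.3000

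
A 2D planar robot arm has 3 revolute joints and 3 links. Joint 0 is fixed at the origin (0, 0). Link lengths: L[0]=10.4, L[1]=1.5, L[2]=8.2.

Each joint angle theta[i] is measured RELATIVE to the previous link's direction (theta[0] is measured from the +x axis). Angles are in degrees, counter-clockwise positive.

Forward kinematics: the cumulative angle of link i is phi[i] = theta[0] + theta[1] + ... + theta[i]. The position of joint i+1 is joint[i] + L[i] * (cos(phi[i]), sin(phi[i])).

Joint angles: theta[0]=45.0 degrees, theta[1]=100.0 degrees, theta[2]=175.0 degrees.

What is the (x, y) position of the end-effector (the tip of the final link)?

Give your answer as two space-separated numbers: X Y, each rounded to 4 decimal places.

joint[0] = (0.0000, 0.0000)  (base)
link 0: phi[0] = 45 = 45 deg
  cos(45 deg) = 0.7071, sin(45 deg) = 0.7071
  joint[1] = (0.0000, 0.0000) + 10.4 * (0.7071, 0.7071) = (0.0000 + 7.3539, 0.0000 + 7.3539) = (7.3539, 7.3539)
link 1: phi[1] = 45 + 100 = 145 deg
  cos(145 deg) = -0.8192, sin(145 deg) = 0.5736
  joint[2] = (7.3539, 7.3539) + 1.5 * (-0.8192, 0.5736) = (7.3539 + -1.2287, 7.3539 + 0.8604) = (6.1252, 8.2143)
link 2: phi[2] = 45 + 100 + 175 = 320 deg
  cos(320 deg) = 0.7660, sin(320 deg) = -0.6428
  joint[3] = (6.1252, 8.2143) + 8.2 * (0.7660, -0.6428) = (6.1252 + 6.2816, 8.2143 + -5.2709) = (12.4067, 2.9434)
End effector: (12.4067, 2.9434)

Answer: 12.4067 2.9434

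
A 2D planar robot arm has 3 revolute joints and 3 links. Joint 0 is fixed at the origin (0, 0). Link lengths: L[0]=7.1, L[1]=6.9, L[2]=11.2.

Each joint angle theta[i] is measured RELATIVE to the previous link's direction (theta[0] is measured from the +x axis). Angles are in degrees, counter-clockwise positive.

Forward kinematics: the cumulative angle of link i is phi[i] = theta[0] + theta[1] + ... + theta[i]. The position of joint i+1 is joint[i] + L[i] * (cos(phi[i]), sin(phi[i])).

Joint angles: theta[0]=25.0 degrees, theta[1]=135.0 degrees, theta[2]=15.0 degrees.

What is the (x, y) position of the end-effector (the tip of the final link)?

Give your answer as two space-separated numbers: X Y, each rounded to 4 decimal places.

joint[0] = (0.0000, 0.0000)  (base)
link 0: phi[0] = 25 = 25 deg
  cos(25 deg) = 0.9063, sin(25 deg) = 0.4226
  joint[1] = (0.0000, 0.0000) + 7.1 * (0.9063, 0.4226) = (0.0000 + 6.4348, 0.0000 + 3.0006) = (6.4348, 3.0006)
link 1: phi[1] = 25 + 135 = 160 deg
  cos(160 deg) = -0.9397, sin(160 deg) = 0.3420
  joint[2] = (6.4348, 3.0006) + 6.9 * (-0.9397, 0.3420) = (6.4348 + -6.4839, 3.0006 + 2.3599) = (-0.0491, 5.3605)
link 2: phi[2] = 25 + 135 + 15 = 175 deg
  cos(175 deg) = -0.9962, sin(175 deg) = 0.0872
  joint[3] = (-0.0491, 5.3605) + 11.2 * (-0.9962, 0.0872) = (-0.0491 + -11.1574, 5.3605 + 0.9761) = (-11.2065, 6.3367)
End effector: (-11.2065, 6.3367)

Answer: -11.2065 6.3367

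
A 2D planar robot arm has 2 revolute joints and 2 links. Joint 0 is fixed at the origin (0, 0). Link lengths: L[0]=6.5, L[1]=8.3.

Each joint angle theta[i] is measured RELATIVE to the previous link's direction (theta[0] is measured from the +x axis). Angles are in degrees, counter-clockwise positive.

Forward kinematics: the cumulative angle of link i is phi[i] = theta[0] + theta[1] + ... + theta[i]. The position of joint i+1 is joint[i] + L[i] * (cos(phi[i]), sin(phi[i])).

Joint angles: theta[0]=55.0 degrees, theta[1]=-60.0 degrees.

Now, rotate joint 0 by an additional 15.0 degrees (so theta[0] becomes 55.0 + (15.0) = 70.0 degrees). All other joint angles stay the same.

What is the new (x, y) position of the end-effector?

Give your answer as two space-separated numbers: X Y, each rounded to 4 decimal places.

Answer: 10.3970 7.5493

Derivation:
joint[0] = (0.0000, 0.0000)  (base)
link 0: phi[0] = 70 = 70 deg
  cos(70 deg) = 0.3420, sin(70 deg) = 0.9397
  joint[1] = (0.0000, 0.0000) + 6.5 * (0.3420, 0.9397) = (0.0000 + 2.2231, 0.0000 + 6.1080) = (2.2231, 6.1080)
link 1: phi[1] = 70 + -60 = 10 deg
  cos(10 deg) = 0.9848, sin(10 deg) = 0.1736
  joint[2] = (2.2231, 6.1080) + 8.3 * (0.9848, 0.1736) = (2.2231 + 8.1739, 6.1080 + 1.4413) = (10.3970, 7.5493)
End effector: (10.3970, 7.5493)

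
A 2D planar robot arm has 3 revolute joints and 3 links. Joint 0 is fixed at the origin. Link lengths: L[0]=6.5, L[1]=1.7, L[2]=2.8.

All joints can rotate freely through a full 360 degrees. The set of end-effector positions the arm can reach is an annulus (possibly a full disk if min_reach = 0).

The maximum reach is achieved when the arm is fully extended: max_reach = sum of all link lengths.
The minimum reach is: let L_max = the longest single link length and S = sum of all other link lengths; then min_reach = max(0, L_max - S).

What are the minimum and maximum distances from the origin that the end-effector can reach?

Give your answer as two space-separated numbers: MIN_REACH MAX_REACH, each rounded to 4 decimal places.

Answer: 2.0000 11.0000

Derivation:
Link lengths: [6.5, 1.7, 2.8]
max_reach = 6.5 + 1.7 + 2.8 = 11
L_max = max([6.5, 1.7, 2.8]) = 6.5
S (sum of others) = 11 - 6.5 = 4.5
min_reach = max(0, 6.5 - 4.5) = max(0, 2) = 2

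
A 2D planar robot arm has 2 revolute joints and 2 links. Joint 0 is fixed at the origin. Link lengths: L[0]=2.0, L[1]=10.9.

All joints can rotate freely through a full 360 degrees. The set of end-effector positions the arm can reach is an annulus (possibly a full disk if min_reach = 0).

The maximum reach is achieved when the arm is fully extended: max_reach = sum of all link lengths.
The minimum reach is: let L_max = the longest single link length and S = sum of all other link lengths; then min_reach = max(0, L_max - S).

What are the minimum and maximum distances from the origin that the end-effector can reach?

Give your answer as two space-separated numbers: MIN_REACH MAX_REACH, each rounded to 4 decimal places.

Link lengths: [2.0, 10.9]
max_reach = 2 + 10.9 = 12.9
L_max = max([2.0, 10.9]) = 10.9
S (sum of others) = 12.9 - 10.9 = 2
min_reach = max(0, 10.9 - 2) = max(0, 8.9) = 8.9

Answer: 8.9000 12.9000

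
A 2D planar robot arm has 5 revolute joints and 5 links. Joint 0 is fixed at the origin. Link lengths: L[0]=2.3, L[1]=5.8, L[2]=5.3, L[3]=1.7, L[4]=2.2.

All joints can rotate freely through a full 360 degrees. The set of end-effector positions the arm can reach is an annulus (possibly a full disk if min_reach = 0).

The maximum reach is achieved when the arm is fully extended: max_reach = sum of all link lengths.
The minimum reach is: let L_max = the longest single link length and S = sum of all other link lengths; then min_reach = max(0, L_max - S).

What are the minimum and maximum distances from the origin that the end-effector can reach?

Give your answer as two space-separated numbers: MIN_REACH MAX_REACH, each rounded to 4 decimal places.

Answer: 0.0000 17.3000

Derivation:
Link lengths: [2.3, 5.8, 5.3, 1.7, 2.2]
max_reach = 2.3 + 5.8 + 5.3 + 1.7 + 2.2 = 17.3
L_max = max([2.3, 5.8, 5.3, 1.7, 2.2]) = 5.8
S (sum of others) = 17.3 - 5.8 = 11.5
min_reach = max(0, 5.8 - 11.5) = max(0, -5.7) = 0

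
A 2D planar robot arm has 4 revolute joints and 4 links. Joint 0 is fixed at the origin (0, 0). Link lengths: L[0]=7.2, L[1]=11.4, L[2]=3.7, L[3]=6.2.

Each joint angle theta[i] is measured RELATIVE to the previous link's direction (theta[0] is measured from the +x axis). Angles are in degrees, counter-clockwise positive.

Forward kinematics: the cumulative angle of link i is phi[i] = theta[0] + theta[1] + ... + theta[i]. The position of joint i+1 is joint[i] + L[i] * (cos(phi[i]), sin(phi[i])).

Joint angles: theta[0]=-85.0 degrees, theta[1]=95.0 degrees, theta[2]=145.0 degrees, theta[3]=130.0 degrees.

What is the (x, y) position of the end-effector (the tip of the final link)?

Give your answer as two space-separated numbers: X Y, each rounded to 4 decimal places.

joint[0] = (0.0000, 0.0000)  (base)
link 0: phi[0] = -85 = -85 deg
  cos(-85 deg) = 0.0872, sin(-85 deg) = -0.9962
  joint[1] = (0.0000, 0.0000) + 7.2 * (0.0872, -0.9962) = (0.0000 + 0.6275, 0.0000 + -7.1726) = (0.6275, -7.1726)
link 1: phi[1] = -85 + 95 = 10 deg
  cos(10 deg) = 0.9848, sin(10 deg) = 0.1736
  joint[2] = (0.6275, -7.1726) + 11.4 * (0.9848, 0.1736) = (0.6275 + 11.2268, -7.1726 + 1.9796) = (11.8543, -5.1930)
link 2: phi[2] = -85 + 95 + 145 = 155 deg
  cos(155 deg) = -0.9063, sin(155 deg) = 0.4226
  joint[3] = (11.8543, -5.1930) + 3.7 * (-0.9063, 0.4226) = (11.8543 + -3.3533, -5.1930 + 1.5637) = (8.5010, -3.6293)
link 3: phi[3] = -85 + 95 + 145 + 130 = 285 deg
  cos(285 deg) = 0.2588, sin(285 deg) = -0.9659
  joint[4] = (8.5010, -3.6293) + 6.2 * (0.2588, -0.9659) = (8.5010 + 1.6047, -3.6293 + -5.9887) = (10.1057, -9.6181)
End effector: (10.1057, -9.6181)

Answer: 10.1057 -9.6181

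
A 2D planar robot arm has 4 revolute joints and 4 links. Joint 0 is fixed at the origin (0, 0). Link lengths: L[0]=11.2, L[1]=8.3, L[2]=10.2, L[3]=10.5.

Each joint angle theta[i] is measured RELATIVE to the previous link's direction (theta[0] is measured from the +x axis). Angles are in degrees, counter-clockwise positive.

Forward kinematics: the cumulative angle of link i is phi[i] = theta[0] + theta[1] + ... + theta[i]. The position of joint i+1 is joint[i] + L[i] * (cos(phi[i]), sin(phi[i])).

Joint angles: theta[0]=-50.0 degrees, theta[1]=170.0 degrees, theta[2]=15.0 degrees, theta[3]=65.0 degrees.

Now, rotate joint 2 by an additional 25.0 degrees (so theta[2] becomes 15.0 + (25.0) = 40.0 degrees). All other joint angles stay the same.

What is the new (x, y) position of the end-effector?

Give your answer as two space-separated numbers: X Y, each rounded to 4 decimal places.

Answer: -13.9603 -5.3277

Derivation:
joint[0] = (0.0000, 0.0000)  (base)
link 0: phi[0] = -50 = -50 deg
  cos(-50 deg) = 0.6428, sin(-50 deg) = -0.7660
  joint[1] = (0.0000, 0.0000) + 11.2 * (0.6428, -0.7660) = (0.0000 + 7.1992, 0.0000 + -8.5797) = (7.1992, -8.5797)
link 1: phi[1] = -50 + 170 = 120 deg
  cos(120 deg) = -0.5000, sin(120 deg) = 0.8660
  joint[2] = (7.1992, -8.5797) + 8.3 * (-0.5000, 0.8660) = (7.1992 + -4.1500, -8.5797 + 7.1880) = (3.0492, -1.3917)
link 2: phi[2] = -50 + 170 + 40 = 160 deg
  cos(160 deg) = -0.9397, sin(160 deg) = 0.3420
  joint[3] = (3.0492, -1.3917) + 10.2 * (-0.9397, 0.3420) = (3.0492 + -9.5849, -1.3917 + 3.4886) = (-6.5356, 2.0969)
link 3: phi[3] = -50 + 170 + 40 + 65 = 225 deg
  cos(225 deg) = -0.7071, sin(225 deg) = -0.7071
  joint[4] = (-6.5356, 2.0969) + 10.5 * (-0.7071, -0.7071) = (-6.5356 + -7.4246, 2.0969 + -7.4246) = (-13.9603, -5.3277)
End effector: (-13.9603, -5.3277)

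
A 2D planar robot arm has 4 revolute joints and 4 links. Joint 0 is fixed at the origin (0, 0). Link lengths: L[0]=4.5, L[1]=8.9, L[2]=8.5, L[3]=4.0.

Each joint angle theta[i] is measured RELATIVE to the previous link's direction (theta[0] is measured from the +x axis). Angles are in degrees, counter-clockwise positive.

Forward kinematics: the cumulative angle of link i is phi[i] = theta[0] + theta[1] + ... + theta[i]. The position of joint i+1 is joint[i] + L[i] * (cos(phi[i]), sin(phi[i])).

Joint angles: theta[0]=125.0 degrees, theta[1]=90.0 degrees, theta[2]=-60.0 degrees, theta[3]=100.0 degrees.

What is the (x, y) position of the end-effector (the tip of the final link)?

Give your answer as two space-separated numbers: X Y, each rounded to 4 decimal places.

Answer: -18.6104 -1.6901

Derivation:
joint[0] = (0.0000, 0.0000)  (base)
link 0: phi[0] = 125 = 125 deg
  cos(125 deg) = -0.5736, sin(125 deg) = 0.8192
  joint[1] = (0.0000, 0.0000) + 4.5 * (-0.5736, 0.8192) = (0.0000 + -2.5811, 0.0000 + 3.6862) = (-2.5811, 3.6862)
link 1: phi[1] = 125 + 90 = 215 deg
  cos(215 deg) = -0.8192, sin(215 deg) = -0.5736
  joint[2] = (-2.5811, 3.6862) + 8.9 * (-0.8192, -0.5736) = (-2.5811 + -7.2905, 3.6862 + -5.1048) = (-9.8715, -1.4186)
link 2: phi[2] = 125 + 90 + -60 = 155 deg
  cos(155 deg) = -0.9063, sin(155 deg) = 0.4226
  joint[3] = (-9.8715, -1.4186) + 8.5 * (-0.9063, 0.4226) = (-9.8715 + -7.7036, -1.4186 + 3.5923) = (-17.5752, 2.1736)
link 3: phi[3] = 125 + 90 + -60 + 100 = 255 deg
  cos(255 deg) = -0.2588, sin(255 deg) = -0.9659
  joint[4] = (-17.5752, 2.1736) + 4 * (-0.2588, -0.9659) = (-17.5752 + -1.0353, 2.1736 + -3.8637) = (-18.6104, -1.6901)
End effector: (-18.6104, -1.6901)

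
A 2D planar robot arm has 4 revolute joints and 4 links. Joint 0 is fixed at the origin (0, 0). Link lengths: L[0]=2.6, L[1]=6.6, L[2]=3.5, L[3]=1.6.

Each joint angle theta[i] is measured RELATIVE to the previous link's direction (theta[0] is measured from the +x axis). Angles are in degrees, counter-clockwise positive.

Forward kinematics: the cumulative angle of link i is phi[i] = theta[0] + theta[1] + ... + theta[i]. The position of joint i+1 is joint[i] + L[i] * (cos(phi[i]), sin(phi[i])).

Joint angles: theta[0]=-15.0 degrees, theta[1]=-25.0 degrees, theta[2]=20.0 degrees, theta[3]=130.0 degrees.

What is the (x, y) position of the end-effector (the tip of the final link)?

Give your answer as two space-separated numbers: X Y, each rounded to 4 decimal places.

joint[0] = (0.0000, 0.0000)  (base)
link 0: phi[0] = -15 = -15 deg
  cos(-15 deg) = 0.9659, sin(-15 deg) = -0.2588
  joint[1] = (0.0000, 0.0000) + 2.6 * (0.9659, -0.2588) = (0.0000 + 2.5114, 0.0000 + -0.6729) = (2.5114, -0.6729)
link 1: phi[1] = -15 + -25 = -40 deg
  cos(-40 deg) = 0.7660, sin(-40 deg) = -0.6428
  joint[2] = (2.5114, -0.6729) + 6.6 * (0.7660, -0.6428) = (2.5114 + 5.0559, -0.6729 + -4.2424) = (7.5673, -4.9153)
link 2: phi[2] = -15 + -25 + 20 = -20 deg
  cos(-20 deg) = 0.9397, sin(-20 deg) = -0.3420
  joint[3] = (7.5673, -4.9153) + 3.5 * (0.9397, -0.3420) = (7.5673 + 3.2889, -4.9153 + -1.1971) = (10.8562, -6.1124)
link 3: phi[3] = -15 + -25 + 20 + 130 = 110 deg
  cos(110 deg) = -0.3420, sin(110 deg) = 0.9397
  joint[4] = (10.8562, -6.1124) + 1.6 * (-0.3420, 0.9397) = (10.8562 + -0.5472, -6.1124 + 1.5035) = (10.3090, -4.6089)
End effector: (10.3090, -4.6089)

Answer: 10.3090 -4.6089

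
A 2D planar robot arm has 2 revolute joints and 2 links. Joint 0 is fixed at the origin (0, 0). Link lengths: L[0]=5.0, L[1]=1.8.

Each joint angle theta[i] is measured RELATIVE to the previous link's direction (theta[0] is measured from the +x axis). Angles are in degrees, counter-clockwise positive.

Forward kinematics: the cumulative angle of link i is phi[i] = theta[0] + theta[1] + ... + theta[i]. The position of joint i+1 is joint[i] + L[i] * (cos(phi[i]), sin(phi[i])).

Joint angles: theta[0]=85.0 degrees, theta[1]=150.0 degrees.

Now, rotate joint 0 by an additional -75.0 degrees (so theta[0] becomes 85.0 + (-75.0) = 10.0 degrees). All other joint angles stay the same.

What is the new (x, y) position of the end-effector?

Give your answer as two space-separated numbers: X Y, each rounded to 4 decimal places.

Answer: 3.2326 1.4839

Derivation:
joint[0] = (0.0000, 0.0000)  (base)
link 0: phi[0] = 10 = 10 deg
  cos(10 deg) = 0.9848, sin(10 deg) = 0.1736
  joint[1] = (0.0000, 0.0000) + 5 * (0.9848, 0.1736) = (0.0000 + 4.9240, 0.0000 + 0.8682) = (4.9240, 0.8682)
link 1: phi[1] = 10 + 150 = 160 deg
  cos(160 deg) = -0.9397, sin(160 deg) = 0.3420
  joint[2] = (4.9240, 0.8682) + 1.8 * (-0.9397, 0.3420) = (4.9240 + -1.6914, 0.8682 + 0.6156) = (3.2326, 1.4839)
End effector: (3.2326, 1.4839)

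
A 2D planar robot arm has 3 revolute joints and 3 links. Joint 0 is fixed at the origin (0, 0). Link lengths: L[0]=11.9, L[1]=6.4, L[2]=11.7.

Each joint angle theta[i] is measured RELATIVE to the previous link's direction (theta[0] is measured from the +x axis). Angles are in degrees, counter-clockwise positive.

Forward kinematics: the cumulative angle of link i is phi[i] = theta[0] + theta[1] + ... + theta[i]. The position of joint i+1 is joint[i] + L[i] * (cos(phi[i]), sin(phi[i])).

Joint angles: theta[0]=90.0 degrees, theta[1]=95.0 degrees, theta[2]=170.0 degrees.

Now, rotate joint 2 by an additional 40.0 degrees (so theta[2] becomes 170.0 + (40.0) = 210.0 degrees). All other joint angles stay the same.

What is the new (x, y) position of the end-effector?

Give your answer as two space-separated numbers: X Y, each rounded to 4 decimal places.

joint[0] = (0.0000, 0.0000)  (base)
link 0: phi[0] = 90 = 90 deg
  cos(90 deg) = 0.0000, sin(90 deg) = 1.0000
  joint[1] = (0.0000, 0.0000) + 11.9 * (0.0000, 1.0000) = (0.0000 + 0.0000, 0.0000 + 11.9000) = (0.0000, 11.9000)
link 1: phi[1] = 90 + 95 = 185 deg
  cos(185 deg) = -0.9962, sin(185 deg) = -0.0872
  joint[2] = (0.0000, 11.9000) + 6.4 * (-0.9962, -0.0872) = (0.0000 + -6.3756, 11.9000 + -0.5578) = (-6.3756, 11.3422)
link 2: phi[2] = 90 + 95 + 210 = 395 deg
  cos(395 deg) = 0.8192, sin(395 deg) = 0.5736
  joint[3] = (-6.3756, 11.3422) + 11.7 * (0.8192, 0.5736) = (-6.3756 + 9.5841, 11.3422 + 6.7108) = (3.2084, 18.0530)
End effector: (3.2084, 18.0530)

Answer: 3.2084 18.0530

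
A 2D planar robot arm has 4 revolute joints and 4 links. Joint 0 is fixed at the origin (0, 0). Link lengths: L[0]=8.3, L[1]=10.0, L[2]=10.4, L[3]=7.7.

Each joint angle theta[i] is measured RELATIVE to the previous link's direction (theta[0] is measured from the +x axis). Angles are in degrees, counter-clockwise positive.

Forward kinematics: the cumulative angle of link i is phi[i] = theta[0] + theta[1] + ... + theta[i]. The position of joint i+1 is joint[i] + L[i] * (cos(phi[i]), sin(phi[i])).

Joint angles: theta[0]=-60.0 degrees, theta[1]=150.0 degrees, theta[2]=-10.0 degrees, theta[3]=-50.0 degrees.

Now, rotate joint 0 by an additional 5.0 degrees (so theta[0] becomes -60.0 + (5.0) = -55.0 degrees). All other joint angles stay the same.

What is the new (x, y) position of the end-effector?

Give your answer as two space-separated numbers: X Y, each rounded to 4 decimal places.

Answer: 11.1030 17.9399

Derivation:
joint[0] = (0.0000, 0.0000)  (base)
link 0: phi[0] = -55 = -55 deg
  cos(-55 deg) = 0.5736, sin(-55 deg) = -0.8192
  joint[1] = (0.0000, 0.0000) + 8.3 * (0.5736, -0.8192) = (0.0000 + 4.7607, 0.0000 + -6.7990) = (4.7607, -6.7990)
link 1: phi[1] = -55 + 150 = 95 deg
  cos(95 deg) = -0.0872, sin(95 deg) = 0.9962
  joint[2] = (4.7607, -6.7990) + 10 * (-0.0872, 0.9962) = (4.7607 + -0.8716, -6.7990 + 9.9619) = (3.8891, 3.1630)
link 2: phi[2] = -55 + 150 + -10 = 85 deg
  cos(85 deg) = 0.0872, sin(85 deg) = 0.9962
  joint[3] = (3.8891, 3.1630) + 10.4 * (0.0872, 0.9962) = (3.8891 + 0.9064, 3.1630 + 10.3604) = (4.7955, 13.5234)
link 3: phi[3] = -55 + 150 + -10 + -50 = 35 deg
  cos(35 deg) = 0.8192, sin(35 deg) = 0.5736
  joint[4] = (4.7955, 13.5234) + 7.7 * (0.8192, 0.5736) = (4.7955 + 6.3075, 13.5234 + 4.4165) = (11.1030, 17.9399)
End effector: (11.1030, 17.9399)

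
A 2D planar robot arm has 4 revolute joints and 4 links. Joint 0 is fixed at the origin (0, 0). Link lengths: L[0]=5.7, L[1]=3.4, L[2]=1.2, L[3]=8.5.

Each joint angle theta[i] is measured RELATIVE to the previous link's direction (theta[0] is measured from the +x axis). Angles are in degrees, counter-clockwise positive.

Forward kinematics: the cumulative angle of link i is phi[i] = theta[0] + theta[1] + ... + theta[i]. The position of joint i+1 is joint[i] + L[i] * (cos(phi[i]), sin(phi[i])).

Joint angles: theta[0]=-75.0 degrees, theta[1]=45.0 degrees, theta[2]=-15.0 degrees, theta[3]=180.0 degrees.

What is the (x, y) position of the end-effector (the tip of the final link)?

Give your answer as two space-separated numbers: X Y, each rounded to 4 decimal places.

Answer: -0.7421 -2.0439

Derivation:
joint[0] = (0.0000, 0.0000)  (base)
link 0: phi[0] = -75 = -75 deg
  cos(-75 deg) = 0.2588, sin(-75 deg) = -0.9659
  joint[1] = (0.0000, 0.0000) + 5.7 * (0.2588, -0.9659) = (0.0000 + 1.4753, 0.0000 + -5.5058) = (1.4753, -5.5058)
link 1: phi[1] = -75 + 45 = -30 deg
  cos(-30 deg) = 0.8660, sin(-30 deg) = -0.5000
  joint[2] = (1.4753, -5.5058) + 3.4 * (0.8660, -0.5000) = (1.4753 + 2.9445, -5.5058 + -1.7000) = (4.4198, -7.2058)
link 2: phi[2] = -75 + 45 + -15 = -45 deg
  cos(-45 deg) = 0.7071, sin(-45 deg) = -0.7071
  joint[3] = (4.4198, -7.2058) + 1.2 * (0.7071, -0.7071) = (4.4198 + 0.8485, -7.2058 + -0.8485) = (5.2683, -8.0543)
link 3: phi[3] = -75 + 45 + -15 + 180 = 135 deg
  cos(135 deg) = -0.7071, sin(135 deg) = 0.7071
  joint[4] = (5.2683, -8.0543) + 8.5 * (-0.7071, 0.7071) = (5.2683 + -6.0104, -8.0543 + 6.0104) = (-0.7421, -2.0439)
End effector: (-0.7421, -2.0439)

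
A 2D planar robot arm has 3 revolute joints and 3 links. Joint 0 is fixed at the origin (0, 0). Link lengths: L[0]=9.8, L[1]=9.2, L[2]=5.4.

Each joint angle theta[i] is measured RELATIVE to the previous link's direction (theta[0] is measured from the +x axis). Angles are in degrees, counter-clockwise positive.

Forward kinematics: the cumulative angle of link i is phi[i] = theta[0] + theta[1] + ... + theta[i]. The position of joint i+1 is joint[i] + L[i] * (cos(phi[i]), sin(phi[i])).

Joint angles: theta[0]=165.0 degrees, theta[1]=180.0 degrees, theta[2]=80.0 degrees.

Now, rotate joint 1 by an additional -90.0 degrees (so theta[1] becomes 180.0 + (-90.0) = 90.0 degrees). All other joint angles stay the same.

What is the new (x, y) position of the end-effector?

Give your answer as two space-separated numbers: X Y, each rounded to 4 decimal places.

Answer: -6.9531 -8.6322

Derivation:
joint[0] = (0.0000, 0.0000)  (base)
link 0: phi[0] = 165 = 165 deg
  cos(165 deg) = -0.9659, sin(165 deg) = 0.2588
  joint[1] = (0.0000, 0.0000) + 9.8 * (-0.9659, 0.2588) = (0.0000 + -9.4661, 0.0000 + 2.5364) = (-9.4661, 2.5364)
link 1: phi[1] = 165 + 90 = 255 deg
  cos(255 deg) = -0.2588, sin(255 deg) = -0.9659
  joint[2] = (-9.4661, 2.5364) + 9.2 * (-0.2588, -0.9659) = (-9.4661 + -2.3811, 2.5364 + -8.8865) = (-11.8472, -6.3501)
link 2: phi[2] = 165 + 90 + 80 = 335 deg
  cos(335 deg) = 0.9063, sin(335 deg) = -0.4226
  joint[3] = (-11.8472, -6.3501) + 5.4 * (0.9063, -0.4226) = (-11.8472 + 4.8941, -6.3501 + -2.2821) = (-6.9531, -8.6322)
End effector: (-6.9531, -8.6322)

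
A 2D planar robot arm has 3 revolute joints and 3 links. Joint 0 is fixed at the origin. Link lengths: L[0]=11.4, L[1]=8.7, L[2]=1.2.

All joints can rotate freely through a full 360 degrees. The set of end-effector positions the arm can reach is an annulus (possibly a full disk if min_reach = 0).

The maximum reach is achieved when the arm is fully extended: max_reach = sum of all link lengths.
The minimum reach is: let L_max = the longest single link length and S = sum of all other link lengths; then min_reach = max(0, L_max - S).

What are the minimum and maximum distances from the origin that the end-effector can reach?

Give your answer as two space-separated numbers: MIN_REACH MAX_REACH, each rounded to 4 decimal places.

Link lengths: [11.4, 8.7, 1.2]
max_reach = 11.4 + 8.7 + 1.2 = 21.3
L_max = max([11.4, 8.7, 1.2]) = 11.4
S (sum of others) = 21.3 - 11.4 = 9.9
min_reach = max(0, 11.4 - 9.9) = max(0, 1.5) = 1.5

Answer: 1.5000 21.3000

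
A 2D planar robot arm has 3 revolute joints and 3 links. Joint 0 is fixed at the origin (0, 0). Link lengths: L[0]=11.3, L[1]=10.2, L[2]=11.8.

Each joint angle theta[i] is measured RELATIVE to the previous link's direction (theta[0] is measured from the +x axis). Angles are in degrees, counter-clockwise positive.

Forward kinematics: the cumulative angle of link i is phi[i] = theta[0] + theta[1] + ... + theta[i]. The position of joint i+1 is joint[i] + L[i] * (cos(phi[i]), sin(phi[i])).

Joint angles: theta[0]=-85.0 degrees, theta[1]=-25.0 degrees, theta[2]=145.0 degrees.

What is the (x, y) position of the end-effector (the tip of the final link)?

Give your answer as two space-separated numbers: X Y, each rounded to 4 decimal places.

Answer: 7.1622 -14.0737

Derivation:
joint[0] = (0.0000, 0.0000)  (base)
link 0: phi[0] = -85 = -85 deg
  cos(-85 deg) = 0.0872, sin(-85 deg) = -0.9962
  joint[1] = (0.0000, 0.0000) + 11.3 * (0.0872, -0.9962) = (0.0000 + 0.9849, 0.0000 + -11.2570) = (0.9849, -11.2570)
link 1: phi[1] = -85 + -25 = -110 deg
  cos(-110 deg) = -0.3420, sin(-110 deg) = -0.9397
  joint[2] = (0.9849, -11.2570) + 10.2 * (-0.3420, -0.9397) = (0.9849 + -3.4886, -11.2570 + -9.5849) = (-2.5037, -20.8419)
link 2: phi[2] = -85 + -25 + 145 = 35 deg
  cos(35 deg) = 0.8192, sin(35 deg) = 0.5736
  joint[3] = (-2.5037, -20.8419) + 11.8 * (0.8192, 0.5736) = (-2.5037 + 9.6660, -20.8419 + 6.7682) = (7.1622, -14.0737)
End effector: (7.1622, -14.0737)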